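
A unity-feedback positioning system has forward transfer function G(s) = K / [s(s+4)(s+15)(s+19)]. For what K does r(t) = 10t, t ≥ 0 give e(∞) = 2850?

4

G(s) has one factor of s in the denominator, so the system is type 1.
K_v = lim_{s→0} s·G(s) = K / (4·15·19) = (1/1140)·K.
e_ss = 10/K_v = 2850 ⇒ K_v = 1/285 ⇒ K = (1/285)/(1/1140) = 4.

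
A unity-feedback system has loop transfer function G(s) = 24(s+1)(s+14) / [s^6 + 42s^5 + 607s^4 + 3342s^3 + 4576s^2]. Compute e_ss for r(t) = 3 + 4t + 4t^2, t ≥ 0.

The denominator has no term below 4576s^2 — 2 poles at s=0, type 2. Treating each term separately:
  • 3: tracked with zero error.
  • 4t: tracked with zero error.
  • 4t^2: e_ss = 8/K_a with K_a=21/286 → 2288/21.
Total e_ss = 2288/21.

2288/21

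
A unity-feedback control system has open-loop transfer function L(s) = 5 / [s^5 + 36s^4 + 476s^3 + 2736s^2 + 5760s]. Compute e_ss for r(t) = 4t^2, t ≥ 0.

Lowest-order denominator term is 5760s, so the open loop has 1 pole at the origin → type 1 system.
For a type-1 system K_a = 0, so e_ss to a parabolic input is unbounded.

infinity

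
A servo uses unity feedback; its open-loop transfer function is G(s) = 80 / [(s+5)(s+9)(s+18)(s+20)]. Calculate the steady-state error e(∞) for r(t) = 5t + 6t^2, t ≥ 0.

No free integrators in G(s): this is a type 0 system. Taking each input component in turn:
  • 5t: a type-0 system cannot track it, e_ss → ∞.
  • 6t^2: a type-0 system cannot track it, e_ss → ∞.
The unbounded component dominates.

infinity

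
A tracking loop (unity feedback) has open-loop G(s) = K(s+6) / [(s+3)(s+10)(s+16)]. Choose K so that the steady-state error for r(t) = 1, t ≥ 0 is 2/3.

40

The open loop has no poles at the origin → type 0 system.
K_p = lim_{s→0} G(s) = K·6 / (3·10·16) = 0.0125·K.
e_ss = 1/(1 + K_p) = 2/3 ⇒ 1 + 0.0125·K = 1.5 ⇒ K = 40.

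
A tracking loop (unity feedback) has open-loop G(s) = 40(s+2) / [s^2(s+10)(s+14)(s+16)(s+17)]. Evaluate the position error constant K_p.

infinity

K_p = lim_{s→0} G(s); with 2 poles at the origin the limit diverges, so K_p = ∞.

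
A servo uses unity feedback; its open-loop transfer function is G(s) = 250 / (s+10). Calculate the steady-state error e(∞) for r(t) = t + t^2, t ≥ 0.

No free integrators in G(s): this is a type 0 system. By superposition:
  • t: a type-0 system cannot track it, e_ss → ∞.
  • t^2: a type-0 system cannot track it, e_ss → ∞.
The unbounded component dominates.

infinity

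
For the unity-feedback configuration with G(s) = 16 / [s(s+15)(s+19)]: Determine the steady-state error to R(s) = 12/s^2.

213.75

System type = 1 (one pole at s=0).
K_v = lim_{s→0} s·G(s) = 16 / (15·19) = 16/285.
e_ss = 12/K_v = 12/(16/285) = 213.75.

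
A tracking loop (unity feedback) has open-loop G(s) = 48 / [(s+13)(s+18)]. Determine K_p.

8/39

No free integrators in G(s): this is a type 0 system.
K_p = lim_{s→0} G(s) = 48 / (13·18) = 8/39.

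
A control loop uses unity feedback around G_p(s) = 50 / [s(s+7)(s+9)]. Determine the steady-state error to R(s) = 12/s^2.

15.12

The open loop has one pole at the origin → type 1 system.
K_v = lim_{s→0} s·G_p(s) = 50 / (7·9) = 50/63.
e_ss = 12/K_v = 12/(50/63) = 15.12.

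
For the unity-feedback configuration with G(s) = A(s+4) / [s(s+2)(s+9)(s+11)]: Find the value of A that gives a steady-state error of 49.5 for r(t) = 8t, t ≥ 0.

8

One free integrator in G(s): this is a type 1 system.
K_v = lim_{s→0} s·G(s) = A·4 / (2·9·11) = (2/99)·A.
e_ss = 8/K_v = 49.5 ⇒ K_v = 16/99 ⇒ A = (16/99)/(2/99) = 8.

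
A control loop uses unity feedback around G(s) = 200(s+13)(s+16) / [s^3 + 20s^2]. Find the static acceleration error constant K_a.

Factoring s^2 from the denominator leaves a polynomial with constant term 20, so the system is type 2.
K_a = lim_{s→0} s^2·G(s) = 200·13·16 / 20 = 2080.

2080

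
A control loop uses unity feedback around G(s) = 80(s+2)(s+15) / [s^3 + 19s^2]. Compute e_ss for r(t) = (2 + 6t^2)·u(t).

0.095

The denominator has no term below 19s^2 — 2 poles at s=0, type 2. Treating each term separately:
  • 2: tracked with zero error.
  • 6t^2: e_ss = 12/K_a with K_a=2400/19 → 0.095.
Total e_ss = 0.095.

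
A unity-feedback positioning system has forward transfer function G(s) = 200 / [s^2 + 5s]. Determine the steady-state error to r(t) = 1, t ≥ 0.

0

Lowest-order denominator term is 5s, so the open loop has 1 pole at the origin → type 1 system.
K_p = ∞ for a type-1 system; e_ss to a step is zero.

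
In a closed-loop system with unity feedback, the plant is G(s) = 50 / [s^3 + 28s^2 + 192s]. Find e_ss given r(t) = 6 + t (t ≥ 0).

The denominator has no term below 192s — 1 pole at s=0, type 1. Treating each term separately:
  • 6: tracked with zero error.
  • t: e_ss = 1/K_v with K_v=25/96 → 3.84.
Total e_ss = 3.84.

3.84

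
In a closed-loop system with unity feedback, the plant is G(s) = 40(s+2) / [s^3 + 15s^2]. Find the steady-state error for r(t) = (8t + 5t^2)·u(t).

1.875

Lowest-order denominator term is 15s^2, so the open loop has 2 poles at the origin → type 2 system. By superposition:
  • 8t: tracked with zero error.
  • 5t^2: e_ss = 10/K_a with K_a=16/3 → 1.875.
Total e_ss = 1.875.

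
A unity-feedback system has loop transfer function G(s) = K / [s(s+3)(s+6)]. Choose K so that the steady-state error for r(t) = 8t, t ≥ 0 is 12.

G(s) has one factor of s in the denominator, so the system is type 1.
K_v = lim_{s→0} s·G(s) = K / (3·6) = (1/18)·K.
e_ss = 8/K_v = 12 ⇒ K_v = 2/3 ⇒ K = (2/3)/(1/18) = 12.

12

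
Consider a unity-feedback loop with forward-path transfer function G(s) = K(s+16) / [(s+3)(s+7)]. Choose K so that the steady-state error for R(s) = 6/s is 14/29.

15

The open loop has no poles at the origin → type 0 system.
K_p = lim_{s→0} G(s) = K·16 / (3·7) = (16/21)·K.
e_ss = 6/(1 + K_p) = 14/29 ⇒ 1 + (16/21)·K = 87/7 ⇒ K = 15.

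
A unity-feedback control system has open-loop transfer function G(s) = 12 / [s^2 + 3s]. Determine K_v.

Factoring s from the denominator leaves a polynomial with constant term 3, so the system is type 1.
K_v = lim_{s→0} s·G(s) = 12 / 3 = 4.

4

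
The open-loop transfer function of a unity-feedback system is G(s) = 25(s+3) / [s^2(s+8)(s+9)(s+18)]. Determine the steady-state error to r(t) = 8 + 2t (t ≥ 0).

Two free integrators in G(s): this is a type 2 system. Treating each term separately:
  • 8: tracked with zero error.
  • 2t: tracked with zero error.
Total e_ss = 0.

0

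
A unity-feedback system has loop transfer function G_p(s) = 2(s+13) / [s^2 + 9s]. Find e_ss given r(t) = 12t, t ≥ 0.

Factoring s from the denominator leaves a polynomial with constant term 9, so the system is type 1.
K_v = lim_{s→0} s·G_p(s) = 2·13 / 9 = 26/9.
e_ss = 12/K_v = 12/(26/9) = 54/13.

54/13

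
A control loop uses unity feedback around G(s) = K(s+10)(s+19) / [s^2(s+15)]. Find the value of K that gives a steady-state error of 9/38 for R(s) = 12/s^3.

4

System type = 2 (two poles at s=0).
K_a = lim_{s→0} s^2·G(s) = K·10·19 / (15) = (38/3)·K.
e_ss = 12/K_a = 9/38 ⇒ K_a = 152/3 ⇒ K = (152/3)/(38/3) = 4.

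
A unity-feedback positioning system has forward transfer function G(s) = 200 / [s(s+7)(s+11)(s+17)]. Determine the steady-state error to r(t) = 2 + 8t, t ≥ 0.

52.36

G(s) has one factor of s in the denominator, so the system is type 1. Taking each input component in turn:
  • 2: tracked with zero error.
  • 8t: e_ss = 8/K_v with K_v=200/1309 → 52.36.
Total e_ss = 52.36.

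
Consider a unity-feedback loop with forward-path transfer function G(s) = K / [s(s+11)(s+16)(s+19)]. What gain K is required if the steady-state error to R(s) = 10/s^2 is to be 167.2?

One free integrator in G(s): this is a type 1 system.
K_v = lim_{s→0} s·G(s) = K / (11·16·19) = (1/3344)·K.
e_ss = 10/K_v = 167.2 ⇒ K_v = 25/418 ⇒ K = (25/418)/(1/3344) = 200.

200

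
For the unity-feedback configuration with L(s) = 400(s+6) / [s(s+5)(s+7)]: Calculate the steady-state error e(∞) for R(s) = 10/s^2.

L(s) has one factor of s in the denominator, so the system is type 1.
K_v = lim_{s→0} s·L(s) = 400·6 / (5·7) = 480/7.
e_ss = 10/K_v = 10/(480/7) = 7/48.

7/48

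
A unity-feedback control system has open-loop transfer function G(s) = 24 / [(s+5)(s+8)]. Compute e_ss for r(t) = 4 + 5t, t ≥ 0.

The open loop has no poles at the origin → type 0 system. Treating each term separately:
  • 4: e_ss = 4/(1+K_p) with K_p=0.6 → 2.5.
  • 5t: a type-0 system cannot track it, e_ss → ∞.
The unbounded component dominates.

infinity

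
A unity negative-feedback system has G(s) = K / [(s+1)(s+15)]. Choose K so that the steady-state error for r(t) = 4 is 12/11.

40

G(s) has no factors of s in the denominator, so the system is type 0.
K_p = lim_{s→0} G(s) = K / (1·15) = (1/15)·K.
e_ss = 4/(1 + K_p) = 12/11 ⇒ 1 + (1/15)·K = 11/3 ⇒ K = 40.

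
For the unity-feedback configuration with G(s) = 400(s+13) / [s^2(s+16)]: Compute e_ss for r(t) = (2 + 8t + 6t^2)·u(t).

12/325

System type = 2 (two poles at s=0). Taking each input component in turn:
  • 2: tracked with zero error.
  • 8t: tracked with zero error.
  • 6t^2: e_ss = 12/K_a with K_a=325 → 12/325.
Total e_ss = 12/325.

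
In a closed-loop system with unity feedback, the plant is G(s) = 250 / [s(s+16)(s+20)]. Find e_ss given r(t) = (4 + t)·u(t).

G(s) has one factor of s in the denominator, so the system is type 1. Taking each input component in turn:
  • 4: tracked with zero error.
  • t: e_ss = 1/K_v with K_v=25/32 → 1.28.
Total e_ss = 1.28.

1.28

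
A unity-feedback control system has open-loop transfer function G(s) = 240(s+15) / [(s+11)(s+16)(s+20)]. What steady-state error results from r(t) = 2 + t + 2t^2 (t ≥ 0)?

infinity

System type = 0 (no poles at s=0). By superposition:
  • 2: e_ss = 2/(1+K_p) with K_p=45/44 → 88/89.
  • t: a type-0 system cannot track it, e_ss → ∞.
  • 2t^2: a type-0 system cannot track it, e_ss → ∞.
The unbounded component dominates.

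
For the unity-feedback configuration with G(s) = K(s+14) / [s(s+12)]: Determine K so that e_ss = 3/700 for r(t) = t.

200

G(s) has one factor of s in the denominator, so the system is type 1.
K_v = lim_{s→0} s·G(s) = K·14 / (12) = (7/6)·K.
e_ss = 1/K_v = 3/700 ⇒ K_v = 700/3 ⇒ K = (700/3)/(7/6) = 200.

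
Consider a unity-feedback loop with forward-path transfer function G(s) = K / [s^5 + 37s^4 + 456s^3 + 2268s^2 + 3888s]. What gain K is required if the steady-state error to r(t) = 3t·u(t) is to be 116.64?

The denominator has no term below 3888s — 1 pole at s=0, type 1.
K_v = lim_{s→0} s·G(s) = K / 3888 = (1/3888)·K.
e_ss = 3/K_v = 116.64 ⇒ K_v = 25/972 ⇒ K = (25/972)/(1/3888) = 100.

100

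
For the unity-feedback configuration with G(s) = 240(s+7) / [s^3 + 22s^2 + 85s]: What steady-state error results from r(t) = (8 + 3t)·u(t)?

Lowest-order denominator term is 85s, so the open loop has 1 pole at the origin → type 1 system. By superposition:
  • 8: tracked with zero error.
  • 3t: e_ss = 3/K_v with K_v=336/17 → 17/112.
Total e_ss = 17/112.

17/112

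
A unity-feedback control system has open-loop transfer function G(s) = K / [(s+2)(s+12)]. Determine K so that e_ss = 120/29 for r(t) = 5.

5

No free integrators in G(s): this is a type 0 system.
K_p = lim_{s→0} G(s) = K / (2·12) = (1/24)·K.
e_ss = 5/(1 + K_p) = 120/29 ⇒ 1 + (1/24)·K = 29/24 ⇒ K = 5.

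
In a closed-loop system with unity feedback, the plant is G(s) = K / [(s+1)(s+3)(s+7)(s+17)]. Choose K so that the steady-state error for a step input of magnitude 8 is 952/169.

G(s) has no factors of s in the denominator, so the system is type 0.
K_p = lim_{s→0} G(s) = K / (1·3·7·17) = (1/357)·K.
e_ss = 8/(1 + K_p) = 952/169 ⇒ 1 + (1/357)·K = 169/119 ⇒ K = 150.

150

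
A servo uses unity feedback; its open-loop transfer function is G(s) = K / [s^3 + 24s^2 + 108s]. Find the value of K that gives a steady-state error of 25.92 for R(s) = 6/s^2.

25

Lowest-order denominator term is 108s, so the open loop has 1 pole at the origin → type 1 system.
K_v = lim_{s→0} s·G(s) = K / 108 = (1/108)·K.
e_ss = 6/K_v = 25.92 ⇒ K_v = 25/108 ⇒ K = (25/108)/(1/108) = 25.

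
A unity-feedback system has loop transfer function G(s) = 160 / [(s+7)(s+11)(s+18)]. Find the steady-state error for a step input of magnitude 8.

The open loop has no poles at the origin → type 0 system.
K_p = lim_{s→0} G(s) = 160 / (7·11·18) = 80/693.
e_ss = 8/(1 + K_p) = 8/(773/693) = 5544/773.

5544/773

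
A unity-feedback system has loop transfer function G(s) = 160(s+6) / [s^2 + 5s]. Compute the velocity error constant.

192

The denominator has no term below 5s — 1 pole at s=0, type 1.
K_v = lim_{s→0} s·G(s) = 160·6 / 5 = 192.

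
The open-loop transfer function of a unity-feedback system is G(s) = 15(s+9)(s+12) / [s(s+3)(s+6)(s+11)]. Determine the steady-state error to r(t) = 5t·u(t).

System type = 1 (one pole at s=0).
K_v = lim_{s→0} s·G(s) = 15·9·12 / (3·6·11) = 90/11.
e_ss = 5/K_v = 5/(90/11) = 11/18.

11/18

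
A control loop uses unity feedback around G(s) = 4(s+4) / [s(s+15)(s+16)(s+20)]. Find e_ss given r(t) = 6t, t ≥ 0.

G(s) has one factor of s in the denominator, so the system is type 1.
K_v = lim_{s→0} s·G(s) = 4·4 / (15·16·20) = 1/300.
e_ss = 6/K_v = 6/(1/300) = 1800.

1800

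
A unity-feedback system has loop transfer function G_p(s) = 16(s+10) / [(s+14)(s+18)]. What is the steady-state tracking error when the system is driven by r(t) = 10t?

infinity

G_p(s) has no factors of s in the denominator, so the system is type 0.
For a type-0 system K_v = 0, so e_ss to a ramp input is unbounded.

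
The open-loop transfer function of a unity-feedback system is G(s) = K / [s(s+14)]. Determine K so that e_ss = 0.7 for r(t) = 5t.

100

System type = 1 (one pole at s=0).
K_v = lim_{s→0} s·G(s) = K / (14) = (1/14)·K.
e_ss = 5/K_v = 0.7 ⇒ K_v = 50/7 ⇒ K = (50/7)/(1/14) = 100.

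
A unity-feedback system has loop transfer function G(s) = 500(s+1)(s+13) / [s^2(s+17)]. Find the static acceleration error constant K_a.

6500/17

G(s) has two factors of s in the denominator, so the system is type 2.
K_a = lim_{s→0} s^2·G(s) = 500·1·13 / (17) = 6500/17.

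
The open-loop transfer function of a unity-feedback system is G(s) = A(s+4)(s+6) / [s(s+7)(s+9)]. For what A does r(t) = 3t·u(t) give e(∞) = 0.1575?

50

G(s) has one factor of s in the denominator, so the system is type 1.
K_v = lim_{s→0} s·G(s) = A·4·6 / (7·9) = (8/21)·A.
e_ss = 3/K_v = 0.1575 ⇒ K_v = 400/21 ⇒ A = (400/21)/(8/21) = 50.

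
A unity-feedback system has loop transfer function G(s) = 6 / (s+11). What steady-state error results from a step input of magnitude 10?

G(s) has no factors of s in the denominator, so the system is type 0.
K_p = lim_{s→0} G(s) = 6 / (11) = 6/11.
e_ss = 10/(1 + K_p) = 10/(17/11) = 110/17.

110/17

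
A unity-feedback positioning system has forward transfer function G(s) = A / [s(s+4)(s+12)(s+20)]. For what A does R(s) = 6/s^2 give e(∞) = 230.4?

One free integrator in G(s): this is a type 1 system.
K_v = lim_{s→0} s·G(s) = A / (4·12·20) = (1/960)·A.
e_ss = 6/K_v = 230.4 ⇒ K_v = 5/192 ⇒ A = (5/192)/(1/960) = 25.

25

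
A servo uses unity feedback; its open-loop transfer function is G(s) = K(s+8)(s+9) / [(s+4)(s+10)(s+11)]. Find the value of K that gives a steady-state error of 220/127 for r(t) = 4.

8

The open loop has no poles at the origin → type 0 system.
K_p = lim_{s→0} G(s) = K·8·9 / (4·10·11) = (9/55)·K.
e_ss = 4/(1 + K_p) = 220/127 ⇒ 1 + (9/55)·K = 127/55 ⇒ K = 8.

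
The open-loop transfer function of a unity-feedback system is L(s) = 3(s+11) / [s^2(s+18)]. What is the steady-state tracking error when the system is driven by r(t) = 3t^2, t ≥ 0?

L(s) has two factors of s in the denominator, so the system is type 2.
K_a = lim_{s→0} s^2·L(s) = 3·11 / (18) = 11/6.
r(t) = 3t^2 gives R(s) = 6/s^3.
e_ss = 6/K_a = 6/(11/6) = 36/11.

36/11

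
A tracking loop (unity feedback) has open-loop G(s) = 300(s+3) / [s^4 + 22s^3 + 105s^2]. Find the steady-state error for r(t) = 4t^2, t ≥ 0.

The denominator has no term below 105s^2 — 2 poles at s=0, type 2.
K_a = lim_{s→0} s^2·G(s) = 300·3 / 105 = 60/7.
r(t) = 4t^2 gives R(s) = 8/s^3.
e_ss = 8/K_a = 8/(60/7) = 14/15.

14/15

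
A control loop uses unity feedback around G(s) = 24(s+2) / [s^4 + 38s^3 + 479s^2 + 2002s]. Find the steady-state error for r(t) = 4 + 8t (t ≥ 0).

Factoring s from the denominator leaves a polynomial with constant term 2002, so the system is type 1. By superposition:
  • 4: tracked with zero error.
  • 8t: e_ss = 8/K_v with K_v=24/1001 → 1001/3.
Total e_ss = 1001/3.

1001/3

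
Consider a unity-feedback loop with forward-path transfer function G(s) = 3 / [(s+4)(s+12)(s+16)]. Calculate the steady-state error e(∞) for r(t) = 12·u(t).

The open loop has no poles at the origin → type 0 system.
K_p = lim_{s→0} G(s) = 3 / (4·12·16) = 1/256.
e_ss = 12/(1 + K_p) = 12/(257/256) = 3072/257.

3072/257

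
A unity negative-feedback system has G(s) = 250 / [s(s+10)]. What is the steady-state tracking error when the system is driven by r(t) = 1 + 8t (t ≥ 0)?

System type = 1 (one pole at s=0). By superposition:
  • 1: tracked with zero error.
  • 8t: e_ss = 8/K_v with K_v=25 → 0.32.
Total e_ss = 0.32.

0.32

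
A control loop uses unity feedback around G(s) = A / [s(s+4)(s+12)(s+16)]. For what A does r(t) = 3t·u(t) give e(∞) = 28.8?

80

System type = 1 (one pole at s=0).
K_v = lim_{s→0} s·G(s) = A / (4·12·16) = (1/768)·A.
e_ss = 3/K_v = 28.8 ⇒ K_v = 5/48 ⇒ A = (5/48)/(1/768) = 80.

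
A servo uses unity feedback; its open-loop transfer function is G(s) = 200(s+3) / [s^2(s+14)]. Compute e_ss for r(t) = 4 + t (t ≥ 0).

0

G(s) has two factors of s in the denominator, so the system is type 2. By superposition:
  • 4: tracked with zero error.
  • t: tracked with zero error.
Total e_ss = 0.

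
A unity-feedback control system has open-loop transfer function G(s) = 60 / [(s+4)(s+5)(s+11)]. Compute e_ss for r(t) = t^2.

The open loop has no poles at the origin → type 0 system.
K_a = lim_{s→0} s^2·G(s) = 0; the steady-state error to this parabolic input grows without bound.

infinity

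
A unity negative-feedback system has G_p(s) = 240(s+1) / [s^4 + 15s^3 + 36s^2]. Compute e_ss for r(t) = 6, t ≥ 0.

0

The denominator has no term below 36s^2 — 2 poles at s=0, type 2.
K_p = ∞ for a type-2 system; e_ss to a step is zero.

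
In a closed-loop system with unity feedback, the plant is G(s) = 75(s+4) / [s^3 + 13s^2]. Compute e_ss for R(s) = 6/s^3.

0.26

Lowest-order denominator term is 13s^2, so the open loop has 2 poles at the origin → type 2 system.
K_a = lim_{s→0} s^2·G(s) = 75·4 / 13 = 300/13.
r(t) = 3t^2 gives R(s) = 6/s^3.
e_ss = 6/K_a = 6/(300/13) = 0.26.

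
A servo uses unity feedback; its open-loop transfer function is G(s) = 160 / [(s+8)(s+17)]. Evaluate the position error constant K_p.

G(s) has no factors of s in the denominator, so the system is type 0.
K_p = lim_{s→0} G(s) = 160 / (8·17) = 20/17.

20/17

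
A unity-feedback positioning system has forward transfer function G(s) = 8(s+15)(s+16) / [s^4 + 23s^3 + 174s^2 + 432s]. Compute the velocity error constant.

The denominator has no term below 432s — 1 pole at s=0, type 1.
K_v = lim_{s→0} s·G(s) = 8·15·16 / 432 = 40/9.

40/9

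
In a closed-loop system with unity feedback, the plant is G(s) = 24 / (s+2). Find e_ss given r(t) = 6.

The open loop has no poles at the origin → type 0 system.
K_p = lim_{s→0} G(s) = 24 / (2) = 12.
e_ss = 6/(1 + K_p) = 6/13.

6/13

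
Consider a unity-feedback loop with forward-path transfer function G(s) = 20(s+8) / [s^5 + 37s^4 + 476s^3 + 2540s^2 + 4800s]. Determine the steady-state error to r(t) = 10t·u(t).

Lowest-order denominator term is 4800s, so the open loop has 1 pole at the origin → type 1 system.
K_v = lim_{s→0} s·G(s) = 20·8 / 4800 = 1/30.
e_ss = 10/K_v = 10/(1/30) = 300.

300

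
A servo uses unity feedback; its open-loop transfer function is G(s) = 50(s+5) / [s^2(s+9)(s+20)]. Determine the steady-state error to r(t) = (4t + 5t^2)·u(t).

7.2

System type = 2 (two poles at s=0). Taking each input component in turn:
  • 4t: tracked with zero error.
  • 5t^2: e_ss = 10/K_a with K_a=25/18 → 7.2.
Total e_ss = 7.2.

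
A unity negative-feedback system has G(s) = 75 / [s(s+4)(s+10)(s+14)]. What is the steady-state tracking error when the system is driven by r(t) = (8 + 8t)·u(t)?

896/15

The open loop has one pole at the origin → type 1 system. Treating each term separately:
  • 8: tracked with zero error.
  • 8t: e_ss = 8/K_v with K_v=15/112 → 896/15.
Total e_ss = 896/15.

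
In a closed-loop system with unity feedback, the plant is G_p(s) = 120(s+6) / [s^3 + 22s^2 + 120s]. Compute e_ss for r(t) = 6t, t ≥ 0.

Lowest-order denominator term is 120s, so the open loop has 1 pole at the origin → type 1 system.
K_v = lim_{s→0} s·G_p(s) = 120·6 / 120 = 6.
e_ss = 6/K_v = 6/6 = 1.

1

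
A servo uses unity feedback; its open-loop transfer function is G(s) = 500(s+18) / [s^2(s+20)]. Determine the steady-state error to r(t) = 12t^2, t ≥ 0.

4/75

The open loop has two poles at the origin → type 2 system.
K_a = lim_{s→0} s^2·G(s) = 500·18 / (20) = 450.
r(t) = 12t^2 gives R(s) = 24/s^3.
e_ss = 24/K_a = 24/450 = 4/75.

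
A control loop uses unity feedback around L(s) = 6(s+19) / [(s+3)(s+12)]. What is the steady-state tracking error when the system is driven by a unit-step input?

0.24

L(s) has no factors of s in the denominator, so the system is type 0.
K_p = lim_{s→0} L(s) = 6·19 / (3·12) = 19/6.
e_ss = 1/(1 + K_p) = 1/(25/6) = 0.24.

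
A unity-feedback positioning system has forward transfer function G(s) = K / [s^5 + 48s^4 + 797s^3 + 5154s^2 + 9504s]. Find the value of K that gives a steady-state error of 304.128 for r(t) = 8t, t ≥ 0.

250

Factoring s from the denominator leaves a polynomial with constant term 9504, so the system is type 1.
K_v = lim_{s→0} s·G(s) = K / 9504 = (1/9504)·K.
e_ss = 8/K_v = 304.128 ⇒ K_v = 125/4752 ⇒ K = (125/4752)/(1/9504) = 250.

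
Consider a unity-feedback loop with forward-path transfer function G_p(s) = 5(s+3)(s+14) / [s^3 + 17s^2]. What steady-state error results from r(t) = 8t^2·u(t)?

Lowest-order denominator term is 17s^2, so the open loop has 2 poles at the origin → type 2 system.
K_a = lim_{s→0} s^2·G_p(s) = 5·3·14 / 17 = 210/17.
r(t) = 8t^2 gives R(s) = 16/s^3.
e_ss = 16/K_a = 16/(210/17) = 136/105.

136/105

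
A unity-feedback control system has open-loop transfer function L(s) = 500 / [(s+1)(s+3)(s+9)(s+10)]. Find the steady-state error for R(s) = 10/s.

270/77

No free integrators in L(s): this is a type 0 system.
K_p = lim_{s→0} L(s) = 500 / (1·3·9·10) = 50/27.
e_ss = 10/(1 + K_p) = 10/(77/27) = 270/77.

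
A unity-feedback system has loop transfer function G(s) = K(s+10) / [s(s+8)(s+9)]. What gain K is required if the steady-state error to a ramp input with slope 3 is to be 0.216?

100

G(s) has one factor of s in the denominator, so the system is type 1.
K_v = lim_{s→0} s·G(s) = K·10 / (8·9) = (5/36)·K.
e_ss = 3/K_v = 0.216 ⇒ K_v = 125/9 ⇒ K = (125/9)/(5/36) = 100.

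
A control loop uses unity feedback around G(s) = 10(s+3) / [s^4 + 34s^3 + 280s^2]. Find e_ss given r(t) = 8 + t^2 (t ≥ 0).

Lowest-order denominator term is 280s^2, so the open loop has 2 poles at the origin → type 2 system. Taking each input component in turn:
  • 8: tracked with zero error.
  • t^2: e_ss = 2/K_a with K_a=3/28 → 56/3.
Total e_ss = 56/3.

56/3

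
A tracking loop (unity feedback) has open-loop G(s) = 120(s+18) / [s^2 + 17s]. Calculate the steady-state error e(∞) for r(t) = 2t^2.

infinity

Factoring s from the denominator leaves a polynomial with constant term 17, so the system is type 1.
For a type-1 system K_a = 0, so e_ss to a parabolic input is unbounded.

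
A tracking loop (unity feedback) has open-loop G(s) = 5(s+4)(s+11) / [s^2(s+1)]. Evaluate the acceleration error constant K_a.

220

Two free integrators in G(s): this is a type 2 system.
K_a = lim_{s→0} s^2·G(s) = 5·4·11 / (1) = 220.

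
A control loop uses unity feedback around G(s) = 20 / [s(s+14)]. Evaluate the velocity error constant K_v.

10/7

The open loop has one pole at the origin → type 1 system.
K_v = lim_{s→0} s·G(s) = 20 / (14) = 10/7.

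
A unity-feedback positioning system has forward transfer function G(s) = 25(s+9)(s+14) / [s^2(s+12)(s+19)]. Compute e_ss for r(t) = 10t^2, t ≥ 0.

G(s) has two factors of s in the denominator, so the system is type 2.
K_a = lim_{s→0} s^2·G(s) = 25·9·14 / (12·19) = 525/38.
r(t) = 10t^2 gives R(s) = 20/s^3.
e_ss = 20/K_a = 20/(525/38) = 152/105.

152/105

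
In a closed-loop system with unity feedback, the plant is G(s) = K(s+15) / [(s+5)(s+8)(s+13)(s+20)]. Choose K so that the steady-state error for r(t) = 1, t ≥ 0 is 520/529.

12

G(s) has no factors of s in the denominator, so the system is type 0.
K_p = lim_{s→0} G(s) = K·15 / (5·8·13·20) = (3/2080)·K.
e_ss = 1/(1 + K_p) = 520/529 ⇒ 1 + (3/2080)·K = 529/520 ⇒ K = 12.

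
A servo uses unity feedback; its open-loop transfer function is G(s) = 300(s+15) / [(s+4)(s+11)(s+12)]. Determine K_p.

375/44

G(s) has no factors of s in the denominator, so the system is type 0.
K_p = lim_{s→0} G(s) = 300·15 / (4·11·12) = 375/44.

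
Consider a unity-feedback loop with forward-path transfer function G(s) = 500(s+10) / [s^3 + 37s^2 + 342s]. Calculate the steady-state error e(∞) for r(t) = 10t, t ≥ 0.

The denominator has no term below 342s — 1 pole at s=0, type 1.
K_v = lim_{s→0} s·G(s) = 500·10 / 342 = 2500/171.
e_ss = 10/K_v = 10/(2500/171) = 0.684.

0.684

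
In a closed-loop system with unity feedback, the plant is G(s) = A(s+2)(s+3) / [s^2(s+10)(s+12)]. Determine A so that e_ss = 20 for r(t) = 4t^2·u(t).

The open loop has two poles at the origin → type 2 system.
K_a = lim_{s→0} s^2·G(s) = A·2·3 / (10·12) = 0.05·A.
e_ss = 8/K_a = 20 ⇒ K_a = 0.4 ⇒ A = 0.4/0.05 = 8.

8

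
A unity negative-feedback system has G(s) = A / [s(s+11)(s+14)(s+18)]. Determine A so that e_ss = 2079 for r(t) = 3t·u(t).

One free integrator in G(s): this is a type 1 system.
K_v = lim_{s→0} s·G(s) = A / (11·14·18) = (1/2772)·A.
e_ss = 3/K_v = 2079 ⇒ K_v = 1/693 ⇒ A = (1/693)/(1/2772) = 4.

4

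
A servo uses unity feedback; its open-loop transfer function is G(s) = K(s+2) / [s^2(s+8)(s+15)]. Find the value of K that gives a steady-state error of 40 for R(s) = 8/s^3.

System type = 2 (two poles at s=0).
K_a = lim_{s→0} s^2·G(s) = K·2 / (8·15) = (1/60)·K.
e_ss = 8/K_a = 40 ⇒ K_a = 0.2 ⇒ K = 0.2/(1/60) = 12.

12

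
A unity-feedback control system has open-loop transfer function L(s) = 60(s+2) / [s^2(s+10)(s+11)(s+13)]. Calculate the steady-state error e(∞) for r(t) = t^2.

143/6

L(s) has two factors of s in the denominator, so the system is type 2.
K_a = lim_{s→0} s^2·L(s) = 60·2 / (10·11·13) = 12/143.
r(t) = t^2 gives R(s) = 2/s^3.
e_ss = 2/K_a = 2/(12/143) = 143/6.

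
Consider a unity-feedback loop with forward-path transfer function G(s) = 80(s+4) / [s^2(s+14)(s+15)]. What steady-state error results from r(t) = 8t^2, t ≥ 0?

10.5

The open loop has two poles at the origin → type 2 system.
K_a = lim_{s→0} s^2·G(s) = 80·4 / (14·15) = 32/21.
r(t) = 8t^2 gives R(s) = 16/s^3.
e_ss = 16/K_a = 16/(32/21) = 10.5.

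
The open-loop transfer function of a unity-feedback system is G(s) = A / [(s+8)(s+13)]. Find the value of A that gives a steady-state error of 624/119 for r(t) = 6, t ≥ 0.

System type = 0 (no poles at s=0).
K_p = lim_{s→0} G(s) = A / (8·13) = (1/104)·A.
e_ss = 6/(1 + K_p) = 624/119 ⇒ 1 + (1/104)·A = 119/104 ⇒ A = 15.

15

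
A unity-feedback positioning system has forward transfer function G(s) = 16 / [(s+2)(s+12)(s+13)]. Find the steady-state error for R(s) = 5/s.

195/41

System type = 0 (no poles at s=0).
K_p = lim_{s→0} G(s) = 16 / (2·12·13) = 2/39.
e_ss = 5/(1 + K_p) = 5/(41/39) = 195/41.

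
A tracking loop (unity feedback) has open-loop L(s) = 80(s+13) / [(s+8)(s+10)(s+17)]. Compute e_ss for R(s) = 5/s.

System type = 0 (no poles at s=0).
K_p = lim_{s→0} L(s) = 80·13 / (8·10·17) = 13/17.
e_ss = 5/(1 + K_p) = 5/(30/17) = 17/6.

17/6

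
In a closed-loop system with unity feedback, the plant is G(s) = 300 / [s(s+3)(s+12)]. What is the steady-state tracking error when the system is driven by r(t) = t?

0.12

One free integrator in G(s): this is a type 1 system.
K_v = lim_{s→0} s·G(s) = 300 / (3·12) = 25/3.
e_ss = 1/K_v = 1/(25/3) = 0.12.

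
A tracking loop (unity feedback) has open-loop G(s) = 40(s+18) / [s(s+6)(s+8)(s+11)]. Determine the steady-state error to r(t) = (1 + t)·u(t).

11/15

The open loop has one pole at the origin → type 1 system. Taking each input component in turn:
  • 1: tracked with zero error.
  • t: e_ss = 1/K_v with K_v=15/11 → 11/15.
Total e_ss = 11/15.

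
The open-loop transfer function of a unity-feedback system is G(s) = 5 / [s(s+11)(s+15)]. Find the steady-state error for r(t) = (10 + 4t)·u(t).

One free integrator in G(s): this is a type 1 system. By superposition:
  • 10: tracked with zero error.
  • 4t: e_ss = 4/K_v with K_v=1/33 → 132.
Total e_ss = 132.

132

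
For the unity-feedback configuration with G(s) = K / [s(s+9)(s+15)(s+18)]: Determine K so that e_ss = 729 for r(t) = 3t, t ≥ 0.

10

System type = 1 (one pole at s=0).
K_v = lim_{s→0} s·G(s) = K / (9·15·18) = (1/2430)·K.
e_ss = 3/K_v = 729 ⇒ K_v = 1/243 ⇒ K = (1/243)/(1/2430) = 10.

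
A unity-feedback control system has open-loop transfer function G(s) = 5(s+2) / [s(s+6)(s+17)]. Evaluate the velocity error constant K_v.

The open loop has one pole at the origin → type 1 system.
K_v = lim_{s→0} s·G(s) = 5·2 / (6·17) = 5/51.

5/51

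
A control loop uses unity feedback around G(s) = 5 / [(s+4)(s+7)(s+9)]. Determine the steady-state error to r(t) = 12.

The open loop has no poles at the origin → type 0 system.
K_p = lim_{s→0} G(s) = 5 / (4·7·9) = 5/252.
e_ss = 12/(1 + K_p) = 12/(257/252) = 3024/257.

3024/257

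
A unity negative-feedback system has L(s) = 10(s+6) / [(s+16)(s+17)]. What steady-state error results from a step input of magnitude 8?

The open loop has no poles at the origin → type 0 system.
K_p = lim_{s→0} L(s) = 10·6 / (16·17) = 15/68.
e_ss = 8/(1 + K_p) = 8/(83/68) = 544/83.

544/83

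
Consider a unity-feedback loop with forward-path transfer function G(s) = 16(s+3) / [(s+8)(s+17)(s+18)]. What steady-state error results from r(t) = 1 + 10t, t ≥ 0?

infinity

System type = 0 (no poles at s=0). By superposition:
  • 1: e_ss = 1/(1+K_p) with K_p=1/51 → 51/52.
  • 10t: a type-0 system cannot track it, e_ss → ∞.
The unbounded component dominates.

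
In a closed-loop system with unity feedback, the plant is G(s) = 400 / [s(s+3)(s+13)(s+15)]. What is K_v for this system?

80/117

G(s) has one factor of s in the denominator, so the system is type 1.
K_v = lim_{s→0} s·G(s) = 400 / (3·13·15) = 80/117.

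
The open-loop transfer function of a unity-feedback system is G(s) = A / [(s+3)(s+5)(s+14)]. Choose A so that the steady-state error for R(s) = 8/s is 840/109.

8

G(s) has no factors of s in the denominator, so the system is type 0.
K_p = lim_{s→0} G(s) = A / (3·5·14) = (1/210)·A.
e_ss = 8/(1 + K_p) = 840/109 ⇒ 1 + (1/210)·A = 109/105 ⇒ A = 8.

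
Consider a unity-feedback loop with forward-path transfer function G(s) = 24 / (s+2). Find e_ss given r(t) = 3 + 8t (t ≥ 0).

G(s) has no factors of s in the denominator, so the system is type 0. Taking each input component in turn:
  • 3: e_ss = 3/(1+K_p) with K_p=12 → 3/13.
  • 8t: a type-0 system cannot track it, e_ss → ∞.
The unbounded component dominates.

infinity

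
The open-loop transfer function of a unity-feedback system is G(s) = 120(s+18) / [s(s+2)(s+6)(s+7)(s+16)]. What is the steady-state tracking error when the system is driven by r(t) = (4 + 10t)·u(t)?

56/9

G(s) has one factor of s in the denominator, so the system is type 1. Taking each input component in turn:
  • 4: tracked with zero error.
  • 10t: e_ss = 10/K_v with K_v=45/28 → 56/9.
Total e_ss = 56/9.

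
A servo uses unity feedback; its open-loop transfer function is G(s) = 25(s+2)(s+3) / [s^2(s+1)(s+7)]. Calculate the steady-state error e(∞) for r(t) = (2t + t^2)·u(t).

The open loop has two poles at the origin → type 2 system. Taking each input component in turn:
  • 2t: tracked with zero error.
  • t^2: e_ss = 2/K_a with K_a=150/7 → 7/75.
Total e_ss = 7/75.

7/75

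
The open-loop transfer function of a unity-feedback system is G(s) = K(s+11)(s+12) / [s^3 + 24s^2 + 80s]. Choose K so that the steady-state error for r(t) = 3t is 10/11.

Lowest-order denominator term is 80s, so the open loop has 1 pole at the origin → type 1 system.
K_v = lim_{s→0} s·G(s) = K·11·12 / 80 = 1.65·K.
e_ss = 3/K_v = 10/11 ⇒ K_v = 3.3 ⇒ K = 3.3/1.65 = 2.

2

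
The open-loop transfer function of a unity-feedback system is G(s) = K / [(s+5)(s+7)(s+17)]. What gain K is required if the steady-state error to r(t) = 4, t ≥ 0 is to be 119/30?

G(s) has no factors of s in the denominator, so the system is type 0.
K_p = lim_{s→0} G(s) = K / (5·7·17) = (1/595)·K.
e_ss = 4/(1 + K_p) = 119/30 ⇒ 1 + (1/595)·K = 120/119 ⇒ K = 5.

5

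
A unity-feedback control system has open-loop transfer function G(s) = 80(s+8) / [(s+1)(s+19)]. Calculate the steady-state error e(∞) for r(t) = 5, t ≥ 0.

System type = 0 (no poles at s=0).
K_p = lim_{s→0} G(s) = 80·8 / (1·19) = 640/19.
e_ss = 5/(1 + K_p) = 5/(659/19) = 95/659.

95/659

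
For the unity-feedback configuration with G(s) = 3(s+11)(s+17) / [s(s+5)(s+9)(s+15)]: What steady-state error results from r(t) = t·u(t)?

One free integrator in G(s): this is a type 1 system.
K_v = lim_{s→0} s·G(s) = 3·11·17 / (5·9·15) = 187/225.
e_ss = 1/K_v = 1/(187/225) = 225/187.

225/187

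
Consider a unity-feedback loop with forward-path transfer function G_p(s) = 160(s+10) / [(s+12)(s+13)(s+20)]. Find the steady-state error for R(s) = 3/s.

G_p(s) has no factors of s in the denominator, so the system is type 0.
K_p = lim_{s→0} G_p(s) = 160·10 / (12·13·20) = 20/39.
e_ss = 3/(1 + K_p) = 3/(59/39) = 117/59.

117/59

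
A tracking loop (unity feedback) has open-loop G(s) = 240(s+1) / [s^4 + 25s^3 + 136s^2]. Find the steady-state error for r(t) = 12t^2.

The denominator has no term below 136s^2 — 2 poles at s=0, type 2.
K_a = lim_{s→0} s^2·G(s) = 240·1 / 136 = 30/17.
r(t) = 12t^2 gives R(s) = 24/s^3.
e_ss = 24/K_a = 24/(30/17) = 13.6.

13.6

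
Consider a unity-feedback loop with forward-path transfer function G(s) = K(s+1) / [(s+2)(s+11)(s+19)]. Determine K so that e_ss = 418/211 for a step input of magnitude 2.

G(s) has no factors of s in the denominator, so the system is type 0.
K_p = lim_{s→0} G(s) = K·1 / (2·11·19) = (1/418)·K.
e_ss = 2/(1 + K_p) = 418/211 ⇒ 1 + (1/418)·K = 211/209 ⇒ K = 4.

4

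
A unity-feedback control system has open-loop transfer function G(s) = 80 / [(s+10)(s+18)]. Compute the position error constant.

G(s) has no factors of s in the denominator, so the system is type 0.
K_p = lim_{s→0} G(s) = 80 / (10·18) = 4/9.

4/9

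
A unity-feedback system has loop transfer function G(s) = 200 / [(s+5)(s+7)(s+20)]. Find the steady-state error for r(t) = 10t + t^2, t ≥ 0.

G(s) has no factors of s in the denominator, so the system is type 0. Treating each term separately:
  • 10t: a type-0 system cannot track it, e_ss → ∞.
  • t^2: a type-0 system cannot track it, e_ss → ∞.
The unbounded component dominates.

infinity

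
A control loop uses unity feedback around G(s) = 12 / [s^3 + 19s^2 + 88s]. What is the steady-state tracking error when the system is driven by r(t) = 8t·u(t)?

Lowest-order denominator term is 88s, so the open loop has 1 pole at the origin → type 1 system.
K_v = lim_{s→0} s·G(s) = 12 / 88 = 3/22.
e_ss = 8/K_v = 8/(3/22) = 176/3.

176/3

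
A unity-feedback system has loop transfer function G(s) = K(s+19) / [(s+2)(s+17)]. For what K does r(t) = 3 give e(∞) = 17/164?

System type = 0 (no poles at s=0).
K_p = lim_{s→0} G(s) = K·19 / (2·17) = (19/34)·K.
e_ss = 3/(1 + K_p) = 17/164 ⇒ 1 + (19/34)·K = 492/17 ⇒ K = 50.

50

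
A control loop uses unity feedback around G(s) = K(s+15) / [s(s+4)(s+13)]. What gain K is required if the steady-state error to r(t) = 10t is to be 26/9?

System type = 1 (one pole at s=0).
K_v = lim_{s→0} s·G(s) = K·15 / (4·13) = (15/52)·K.
e_ss = 10/K_v = 26/9 ⇒ K_v = 45/13 ⇒ K = (45/13)/(15/52) = 12.

12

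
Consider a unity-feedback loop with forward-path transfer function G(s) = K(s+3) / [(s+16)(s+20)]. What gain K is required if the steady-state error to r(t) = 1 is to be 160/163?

System type = 0 (no poles at s=0).
K_p = lim_{s→0} G(s) = K·3 / (16·20) = (3/320)·K.
e_ss = 1/(1 + K_p) = 160/163 ⇒ 1 + (3/320)·K = 163/160 ⇒ K = 2.

2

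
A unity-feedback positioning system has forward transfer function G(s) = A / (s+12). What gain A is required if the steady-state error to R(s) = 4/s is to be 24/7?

2

System type = 0 (no poles at s=0).
K_p = lim_{s→0} G(s) = A / (12) = (1/12)·A.
e_ss = 4/(1 + K_p) = 24/7 ⇒ 1 + (1/12)·A = 7/6 ⇒ A = 2.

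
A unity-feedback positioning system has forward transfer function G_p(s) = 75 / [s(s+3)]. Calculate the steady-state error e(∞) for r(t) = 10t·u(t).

G_p(s) has one factor of s in the denominator, so the system is type 1.
K_v = lim_{s→0} s·G_p(s) = 75 / (3) = 25.
e_ss = 10/K_v = 10/25 = 0.4.

0.4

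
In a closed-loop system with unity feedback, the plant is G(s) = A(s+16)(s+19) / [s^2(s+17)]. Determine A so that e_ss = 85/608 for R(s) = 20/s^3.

8

System type = 2 (two poles at s=0).
K_a = lim_{s→0} s^2·G(s) = A·16·19 / (17) = (304/17)·A.
e_ss = 20/K_a = 85/608 ⇒ K_a = 2432/17 ⇒ A = (2432/17)/(304/17) = 8.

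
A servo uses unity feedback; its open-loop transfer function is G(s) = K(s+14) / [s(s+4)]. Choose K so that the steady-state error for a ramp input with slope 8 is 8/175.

G(s) has one factor of s in the denominator, so the system is type 1.
K_v = lim_{s→0} s·G(s) = K·14 / (4) = 3.5·K.
e_ss = 8/K_v = 8/175 ⇒ K_v = 175 ⇒ K = 175/3.5 = 50.

50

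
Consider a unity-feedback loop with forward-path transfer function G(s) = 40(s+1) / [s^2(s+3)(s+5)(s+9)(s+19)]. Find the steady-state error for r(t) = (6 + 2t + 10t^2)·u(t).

G(s) has two factors of s in the denominator, so the system is type 2. Taking each input component in turn:
  • 6: tracked with zero error.
  • 2t: tracked with zero error.
  • 10t^2: e_ss = 20/K_a with K_a=8/513 → 1282.5.
Total e_ss = 1282.5.

1282.5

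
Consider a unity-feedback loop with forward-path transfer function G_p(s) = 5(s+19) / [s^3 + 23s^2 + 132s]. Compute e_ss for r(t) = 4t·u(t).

528/95

Factoring s from the denominator leaves a polynomial with constant term 132, so the system is type 1.
K_v = lim_{s→0} s·G_p(s) = 5·19 / 132 = 95/132.
e_ss = 4/K_v = 4/(95/132) = 528/95.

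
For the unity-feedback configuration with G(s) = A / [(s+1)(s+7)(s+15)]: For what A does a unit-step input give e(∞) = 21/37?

The open loop has no poles at the origin → type 0 system.
K_p = lim_{s→0} G(s) = A / (1·7·15) = (1/105)·A.
e_ss = 1/(1 + K_p) = 21/37 ⇒ 1 + (1/105)·A = 37/21 ⇒ A = 80.

80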